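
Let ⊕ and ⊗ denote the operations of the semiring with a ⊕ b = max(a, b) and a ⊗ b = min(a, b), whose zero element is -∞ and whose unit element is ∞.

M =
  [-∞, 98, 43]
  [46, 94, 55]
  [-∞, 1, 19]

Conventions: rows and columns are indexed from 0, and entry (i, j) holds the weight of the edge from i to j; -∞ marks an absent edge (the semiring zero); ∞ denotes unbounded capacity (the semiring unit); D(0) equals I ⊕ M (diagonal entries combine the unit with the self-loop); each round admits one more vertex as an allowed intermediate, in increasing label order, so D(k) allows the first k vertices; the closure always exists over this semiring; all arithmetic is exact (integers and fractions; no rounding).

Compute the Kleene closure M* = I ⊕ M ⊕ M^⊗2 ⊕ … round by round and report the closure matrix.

D(0):
  [∞, 98, 43]
  [46, ∞, 55]
  [-∞, 1, ∞]
D(1):
  [∞, 98, 43]
  [46, ∞, 55]
  [-∞, 1, ∞]
D(2):
  [∞, 98, 55]
  [46, ∞, 55]
  [1, 1, ∞]
D(3):
  [∞, 98, 55]
  [46, ∞, 55]
  [1, 1, ∞]
Answer: M* = [[∞, 98, 55], [46, ∞, 55], [1, 1, ∞]]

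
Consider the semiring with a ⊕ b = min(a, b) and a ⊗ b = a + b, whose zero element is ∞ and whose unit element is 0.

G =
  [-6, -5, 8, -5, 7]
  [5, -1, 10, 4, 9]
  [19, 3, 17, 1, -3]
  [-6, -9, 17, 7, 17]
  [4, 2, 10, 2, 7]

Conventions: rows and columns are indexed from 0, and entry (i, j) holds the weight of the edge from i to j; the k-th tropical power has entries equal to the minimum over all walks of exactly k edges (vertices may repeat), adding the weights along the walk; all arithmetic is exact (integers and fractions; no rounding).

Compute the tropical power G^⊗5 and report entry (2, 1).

G^⊗2:
  [-12, -14, 2, -11, 1]
  [-2, -5, 9, 0, 7]
  [-5, -8, 7, -1, 4]
  [-12, -11, 1, -11, 0]
  [-4, -7, 12, -1, 7]
G^⊗3:
  [-18, -20, -4, -17, -5]
  [-8, -9, 5, -7, 4]
  [-11, -10, 2, -10, 1]
  [-18, -20, -4, -17, -5]
  [-10, -10, 3, -9, 2]
G^⊗4:
  [-24, -26, -10, -23, -11]
  [-14, -16, 0, -13, -1]
  [-17, -19, -3, -16, -4]
  [-24, -26, -10, -23, -11]
  [-16, -18, -2, -15, -3]
G^⊗5:
  [-30, -32, -16, -29, -17]
  [-20, -22, -6, -19, -7]
  [-23, -25, -9, -22, -10]
  [-30, -32, -16, -29, -17]
  [-22, -24, -8, -21, -9]
Key observation: the optimum is the walk 2->3->0->0->3->1, with weight 1 + (-6) + (-6) + (-5) + (-9) = -25.
Optimal value attained by: walk 2->3->0->0->3->1.
Answer: (G^⊗5)[2][1] = -25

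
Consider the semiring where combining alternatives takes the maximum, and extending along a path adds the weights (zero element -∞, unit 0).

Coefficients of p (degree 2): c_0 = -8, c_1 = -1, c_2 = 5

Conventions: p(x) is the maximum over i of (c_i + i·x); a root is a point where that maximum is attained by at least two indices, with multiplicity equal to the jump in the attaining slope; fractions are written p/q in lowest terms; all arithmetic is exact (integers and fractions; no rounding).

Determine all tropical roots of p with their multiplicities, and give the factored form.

hull edge (i=0, c=-8) to (i=1, c=-1): slope 7, span 1
hull edge (i=1, c=-1) to (i=2, c=5): slope 6, span 1
Factored form: p(x) = 5 ⊗ (x ⊕ (-7)) ⊗ (x ⊕ (-6))
Answer: roots = -7 (mult 1), -6 (mult 1)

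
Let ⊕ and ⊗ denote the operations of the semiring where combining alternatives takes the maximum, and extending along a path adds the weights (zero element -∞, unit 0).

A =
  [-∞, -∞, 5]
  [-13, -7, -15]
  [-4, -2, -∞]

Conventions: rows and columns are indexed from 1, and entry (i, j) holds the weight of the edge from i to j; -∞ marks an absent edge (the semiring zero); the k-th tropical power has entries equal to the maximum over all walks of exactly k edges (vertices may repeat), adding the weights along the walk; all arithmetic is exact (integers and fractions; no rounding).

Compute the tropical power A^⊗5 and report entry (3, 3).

A^⊗2:
  [1, 3, -∞]
  [-19, -14, -8]
  [-15, -9, 1]
A^⊗3:
  [-10, -4, 6]
  [-12, -10, -14]
  [-3, -1, -10]
A^⊗4:
  [2, 4, -5]
  [-18, -16, -7]
  [-14, -8, 2]
A^⊗5:
  [-9, -3, 7]
  [-11, -9, -13]
  [-2, 0, -9]
Key observation: the optimum is the walk 3->1->3->2->1->3, with weight (-4) + 5 + (-2) + (-13) + 5 = -9.
Optimal value attained by: walk 3->1->3->2->1->3.
Answer: (A^⊗5)[3][3] = -9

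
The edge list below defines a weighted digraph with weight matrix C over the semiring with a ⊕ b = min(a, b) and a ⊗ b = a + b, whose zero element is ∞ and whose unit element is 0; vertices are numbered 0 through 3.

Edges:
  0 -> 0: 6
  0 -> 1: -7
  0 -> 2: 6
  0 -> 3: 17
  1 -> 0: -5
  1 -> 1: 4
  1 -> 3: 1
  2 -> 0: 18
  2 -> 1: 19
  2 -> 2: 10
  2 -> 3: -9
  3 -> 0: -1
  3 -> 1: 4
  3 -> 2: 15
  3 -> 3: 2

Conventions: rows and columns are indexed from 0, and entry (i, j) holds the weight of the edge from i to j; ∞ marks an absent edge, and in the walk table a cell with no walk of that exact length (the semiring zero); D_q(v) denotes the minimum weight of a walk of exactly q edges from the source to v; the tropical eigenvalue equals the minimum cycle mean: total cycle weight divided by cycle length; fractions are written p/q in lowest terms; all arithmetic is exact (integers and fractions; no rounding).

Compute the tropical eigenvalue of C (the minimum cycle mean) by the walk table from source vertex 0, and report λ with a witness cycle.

q=0: [0, ∞, ∞, ∞]
q=1: [6, -7, 6, 17]
q=2: [-12, -3, 12, -6]
q=3: [-8, -19, -6, -4]
q=4: [-24, -15, -2, -18]
Optimal cycle mean attained by: cycle 0->1->0, total (-7) + (-5), length 2.
Answer: λ = -6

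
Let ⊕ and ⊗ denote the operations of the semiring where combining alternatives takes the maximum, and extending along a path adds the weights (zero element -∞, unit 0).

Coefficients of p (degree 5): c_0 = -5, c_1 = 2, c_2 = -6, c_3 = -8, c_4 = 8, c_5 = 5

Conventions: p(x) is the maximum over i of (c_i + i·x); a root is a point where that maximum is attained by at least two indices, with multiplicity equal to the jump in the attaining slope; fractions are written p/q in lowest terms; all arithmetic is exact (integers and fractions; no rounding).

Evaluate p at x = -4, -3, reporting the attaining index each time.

p(-4) = max(-5+0·(-4)=-5, 2+1·(-4)=-2, -6+2·(-4)=-14, -8+3·(-4)=-20, 8+4·(-4)=-8, 5+5·(-4)=-15) = -2 (attained by i=1)
p(-3) = max(-5+0·(-3)=-5, 2+1·(-3)=-1, -6+2·(-3)=-12, -8+3·(-3)=-17, 8+4·(-3)=-4, 5+5·(-3)=-10) = -1 (attained by i=1)
Answer: p(-4) = -2; p(-3) = -1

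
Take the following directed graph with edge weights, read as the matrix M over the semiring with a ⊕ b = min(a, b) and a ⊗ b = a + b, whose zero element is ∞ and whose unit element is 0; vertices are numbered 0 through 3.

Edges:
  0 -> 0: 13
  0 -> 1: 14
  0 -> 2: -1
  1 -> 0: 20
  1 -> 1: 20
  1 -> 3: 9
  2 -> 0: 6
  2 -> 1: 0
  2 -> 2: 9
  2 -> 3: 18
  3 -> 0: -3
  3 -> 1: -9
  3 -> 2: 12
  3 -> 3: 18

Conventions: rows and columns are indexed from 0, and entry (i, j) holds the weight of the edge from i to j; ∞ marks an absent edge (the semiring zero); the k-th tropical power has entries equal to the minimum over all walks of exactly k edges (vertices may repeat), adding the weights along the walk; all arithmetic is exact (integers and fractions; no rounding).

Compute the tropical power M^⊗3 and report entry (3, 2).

M^⊗2:
  [5, -1, 8, 17]
  [6, 0, 19, 27]
  [15, 9, 5, 9]
  [10, 9, -4, 0]
M^⊗3:
  [14, 8, 4, 8]
  [19, 18, 5, 9]
  [6, 0, 14, 18]
  [-3, -9, 5, 14]
Key observation: the optimum is the walk 3->0->2->2, with weight (-3) + (-1) + 9 = 5.
Optimal value attained by: walk 3->0->2->2.
Answer: (M^⊗3)[3][2] = 5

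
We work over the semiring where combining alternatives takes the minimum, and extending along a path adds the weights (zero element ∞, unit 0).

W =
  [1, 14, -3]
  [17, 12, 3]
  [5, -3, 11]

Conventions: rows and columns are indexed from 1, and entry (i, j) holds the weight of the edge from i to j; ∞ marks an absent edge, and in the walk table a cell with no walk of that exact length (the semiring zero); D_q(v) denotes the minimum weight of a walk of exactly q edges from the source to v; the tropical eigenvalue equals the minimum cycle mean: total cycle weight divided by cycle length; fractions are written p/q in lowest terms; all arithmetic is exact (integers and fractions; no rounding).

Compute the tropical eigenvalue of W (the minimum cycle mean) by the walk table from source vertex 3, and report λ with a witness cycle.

q=0: [∞, ∞, 0]
q=1: [5, -3, 11]
q=2: [6, 8, 0]
q=3: [5, -3, 3]
Optimal cycle mean attained by: cycle 2->3->2, total 3 + (-3), length 2.
Answer: λ = 0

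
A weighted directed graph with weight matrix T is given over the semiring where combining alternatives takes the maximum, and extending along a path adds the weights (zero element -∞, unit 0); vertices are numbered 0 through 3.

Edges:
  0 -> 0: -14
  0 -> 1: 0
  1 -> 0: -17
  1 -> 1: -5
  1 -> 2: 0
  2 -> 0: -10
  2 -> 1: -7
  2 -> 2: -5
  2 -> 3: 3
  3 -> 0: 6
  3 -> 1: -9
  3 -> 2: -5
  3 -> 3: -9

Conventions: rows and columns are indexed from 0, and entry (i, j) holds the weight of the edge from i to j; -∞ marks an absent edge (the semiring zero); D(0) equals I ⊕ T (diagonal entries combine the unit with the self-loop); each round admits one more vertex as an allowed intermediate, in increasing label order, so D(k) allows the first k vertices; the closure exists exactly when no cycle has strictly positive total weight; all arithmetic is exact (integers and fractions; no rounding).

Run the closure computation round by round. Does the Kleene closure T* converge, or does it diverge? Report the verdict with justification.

D(0):
  [0, 0, -∞, -∞]
  [-17, 0, 0, -∞]
  [-10, -7, 0, 3]
  [6, -9, -5, 0]
D(1):
  [0, 0, -∞, -∞]
  [-17, 0, 0, -∞]
  [-10, -7, 0, 3]
  [6, 6, -5, 0]
D(2):
  [0, 0, 0, -∞]
  [-17, 0, 0, -∞]
  [-10, -7, 0, 3]
  [6, 6, 6, 0]
Detection: at round 3, diagonal entry (3, 3) turns strictly positive.
Key observation: the cycle 3->0->1->2->3 has total weight 6 + 0 + 0 + 3, which is strictly positive.
Answer: DIVERGES — positive cycle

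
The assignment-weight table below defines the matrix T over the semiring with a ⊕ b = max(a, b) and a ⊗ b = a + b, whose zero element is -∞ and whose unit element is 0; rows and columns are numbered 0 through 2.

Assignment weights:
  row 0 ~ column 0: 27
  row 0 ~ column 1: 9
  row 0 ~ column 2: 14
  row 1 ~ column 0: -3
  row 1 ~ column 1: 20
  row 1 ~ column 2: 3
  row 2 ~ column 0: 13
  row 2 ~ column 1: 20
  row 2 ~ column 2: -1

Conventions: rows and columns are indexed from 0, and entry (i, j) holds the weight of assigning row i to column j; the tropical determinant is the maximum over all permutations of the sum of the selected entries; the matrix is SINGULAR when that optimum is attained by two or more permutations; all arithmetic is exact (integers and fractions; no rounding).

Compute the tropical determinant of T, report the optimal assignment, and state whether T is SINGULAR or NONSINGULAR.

σ = (0, 1, 2): 27 + 20 + (-1) = 46
σ = (0, 2, 1): 27 + 3 + 20 = 50
σ = (1, 0, 2): 9 + (-3) + (-1) = 5
σ = (1, 2, 0): 9 + 3 + 13 = 25
σ = (2, 0, 1): 14 + (-3) + 20 = 31
σ = (2, 1, 0): 14 + 20 + 13 = 47
Optimal value attained by: σ = (0, 2, 1).
Answer: det⊕(T) = 50; verdict: NONSINGULAR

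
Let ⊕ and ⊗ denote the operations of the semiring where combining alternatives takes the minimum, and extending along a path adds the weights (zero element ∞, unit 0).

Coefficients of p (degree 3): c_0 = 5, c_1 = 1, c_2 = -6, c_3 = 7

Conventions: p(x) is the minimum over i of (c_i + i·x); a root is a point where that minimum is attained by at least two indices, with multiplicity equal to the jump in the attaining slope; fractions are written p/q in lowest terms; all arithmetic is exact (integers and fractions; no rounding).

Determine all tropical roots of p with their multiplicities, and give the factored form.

hull edge (i=0, c=5) to (i=2, c=-6): slope -11/2, span 2
hull edge (i=2, c=-6) to (i=3, c=7): slope 13, span 1
Factored form: p(x) = 7 ⊗ (x ⊕ (-13)) ⊗ (x ⊕ 11/2) ⊗ (x ⊕ 11/2)
Answer: roots = -13 (mult 1), 11/2 (mult 2)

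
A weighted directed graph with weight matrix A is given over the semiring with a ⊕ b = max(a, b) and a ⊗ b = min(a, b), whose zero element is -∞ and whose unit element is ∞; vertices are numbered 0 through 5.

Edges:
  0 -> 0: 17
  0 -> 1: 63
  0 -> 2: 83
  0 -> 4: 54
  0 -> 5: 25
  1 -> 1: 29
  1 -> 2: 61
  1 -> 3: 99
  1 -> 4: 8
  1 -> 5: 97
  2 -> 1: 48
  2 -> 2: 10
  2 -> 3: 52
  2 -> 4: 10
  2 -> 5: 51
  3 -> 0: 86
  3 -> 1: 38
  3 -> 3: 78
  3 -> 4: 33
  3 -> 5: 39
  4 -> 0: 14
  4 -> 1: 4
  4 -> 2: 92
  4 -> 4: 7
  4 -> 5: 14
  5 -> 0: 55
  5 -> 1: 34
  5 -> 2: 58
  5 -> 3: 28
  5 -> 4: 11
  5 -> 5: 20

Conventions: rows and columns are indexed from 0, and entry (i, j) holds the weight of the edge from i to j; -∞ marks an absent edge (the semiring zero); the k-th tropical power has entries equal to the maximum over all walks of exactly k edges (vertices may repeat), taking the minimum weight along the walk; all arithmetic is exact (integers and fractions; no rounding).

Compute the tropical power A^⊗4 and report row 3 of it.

A^⊗2:
  [25, 48, 61, 63, 17, 63]
  [86, 48, 58, 78, 33, 51]
  [52, 38, 51, 52, 33, 48]
  [78, 63, 83, 78, 54, 39]
  [14, 48, 14, 52, 14, 51]
  [28, 55, 55, 52, 54, 51]
A^⊗3:
  [63, 48, 58, 63, 33, 51]
  [78, 63, 83, 78, 54, 51]
  [52, 52, 52, 52, 52, 51]
  [78, 63, 78, 78, 54, 63]
  [52, 38, 51, 52, 33, 48]
  [52, 48, 55, 55, 33, 55]
A^⊗4:
  [63, 63, 63, 63, 54, 51]
  [78, 63, 78, 78, 54, 63]
  [52, 52, 52, 52, 52, 52]
  [78, 63, 78, 78, 54, 63]
  [52, 52, 52, 52, 52, 51]
  [55, 52, 55, 55, 52, 51]
Answer: row 3 of A^⊗4 = [78, 63, 78, 78, 54, 63]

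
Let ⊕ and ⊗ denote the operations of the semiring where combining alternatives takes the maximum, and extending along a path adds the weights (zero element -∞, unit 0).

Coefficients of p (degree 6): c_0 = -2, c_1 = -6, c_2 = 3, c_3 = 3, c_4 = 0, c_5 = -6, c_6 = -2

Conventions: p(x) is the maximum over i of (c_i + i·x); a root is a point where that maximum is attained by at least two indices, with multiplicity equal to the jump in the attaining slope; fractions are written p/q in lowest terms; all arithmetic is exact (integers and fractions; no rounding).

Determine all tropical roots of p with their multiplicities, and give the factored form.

hull edge (i=0, c=-2) to (i=2, c=3): slope 5/2, span 2
hull edge (i=2, c=3) to (i=3, c=3): slope 0, span 1
hull edge (i=3, c=3) to (i=6, c=-2): slope -5/3, span 3
Factored form: p(x) = -2 ⊗ (x ⊕ (-5/2)) ⊗ (x ⊕ (-5/2)) ⊗ (x ⊕ 0) ⊗ (x ⊕ 5/3) ⊗ (x ⊕ 5/3) ⊗ (x ⊕ 5/3)
Answer: roots = -5/2 (mult 2), 0 (mult 1), 5/3 (mult 3)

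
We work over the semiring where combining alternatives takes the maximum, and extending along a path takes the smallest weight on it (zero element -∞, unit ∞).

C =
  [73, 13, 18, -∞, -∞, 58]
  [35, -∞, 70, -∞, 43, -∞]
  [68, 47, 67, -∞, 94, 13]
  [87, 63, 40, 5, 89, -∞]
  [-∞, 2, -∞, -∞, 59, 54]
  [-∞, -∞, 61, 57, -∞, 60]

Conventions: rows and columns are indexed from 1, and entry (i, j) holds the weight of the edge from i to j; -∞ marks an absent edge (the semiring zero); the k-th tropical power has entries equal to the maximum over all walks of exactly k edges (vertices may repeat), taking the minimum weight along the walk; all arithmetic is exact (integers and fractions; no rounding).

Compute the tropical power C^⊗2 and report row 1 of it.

C^⊗2:
  [73, 18, 58, 57, 18, 58]
  [68, 47, 67, -∞, 70, 43]
  [68, 47, 67, 13, 67, 58]
  [73, 40, 63, 5, 59, 58]
  [2, 2, 54, 54, 59, 54]
  [61, 57, 61, 57, 61, 60]
Answer: row 1 of C^⊗2 = [73, 18, 58, 57, 18, 58]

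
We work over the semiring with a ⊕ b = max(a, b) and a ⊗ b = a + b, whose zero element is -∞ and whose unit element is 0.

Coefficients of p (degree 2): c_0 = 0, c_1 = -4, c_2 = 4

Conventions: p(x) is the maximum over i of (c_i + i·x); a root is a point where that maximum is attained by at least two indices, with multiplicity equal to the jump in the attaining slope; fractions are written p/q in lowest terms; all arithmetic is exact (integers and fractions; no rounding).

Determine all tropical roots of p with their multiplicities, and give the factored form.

hull edge (i=0, c=0) to (i=2, c=4): slope 2, span 2
Factored form: p(x) = 4 ⊗ (x ⊕ (-2)) ⊗ (x ⊕ (-2))
Answer: roots = -2 (mult 2)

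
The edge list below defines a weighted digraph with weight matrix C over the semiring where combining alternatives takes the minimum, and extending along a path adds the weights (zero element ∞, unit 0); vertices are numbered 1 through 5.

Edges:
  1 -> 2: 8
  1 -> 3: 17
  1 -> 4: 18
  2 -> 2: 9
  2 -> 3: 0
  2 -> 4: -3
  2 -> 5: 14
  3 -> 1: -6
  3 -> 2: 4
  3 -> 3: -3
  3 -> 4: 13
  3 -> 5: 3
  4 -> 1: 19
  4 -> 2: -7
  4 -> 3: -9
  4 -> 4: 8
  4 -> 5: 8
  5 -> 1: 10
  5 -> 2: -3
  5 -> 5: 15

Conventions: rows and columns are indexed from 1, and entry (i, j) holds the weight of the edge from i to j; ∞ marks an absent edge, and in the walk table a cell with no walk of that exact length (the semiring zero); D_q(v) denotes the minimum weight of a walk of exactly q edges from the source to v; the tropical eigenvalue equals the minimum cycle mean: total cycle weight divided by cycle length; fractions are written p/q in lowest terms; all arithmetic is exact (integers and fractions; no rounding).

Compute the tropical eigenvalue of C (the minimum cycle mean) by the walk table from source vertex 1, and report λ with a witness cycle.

q=0: [0, ∞, ∞, ∞, ∞]
q=1: [∞, 8, 17, 18, ∞]
q=2: [11, 11, 8, 5, 20]
q=3: [2, -2, -4, 8, 11]
q=4: [-10, 0, -7, -5, -1]
q=5: [-13, -12, -14, -3, -4]
Optimal cycle mean attained by: cycle 2->4->2, total (-3) + (-7), length 2.
Answer: λ = -5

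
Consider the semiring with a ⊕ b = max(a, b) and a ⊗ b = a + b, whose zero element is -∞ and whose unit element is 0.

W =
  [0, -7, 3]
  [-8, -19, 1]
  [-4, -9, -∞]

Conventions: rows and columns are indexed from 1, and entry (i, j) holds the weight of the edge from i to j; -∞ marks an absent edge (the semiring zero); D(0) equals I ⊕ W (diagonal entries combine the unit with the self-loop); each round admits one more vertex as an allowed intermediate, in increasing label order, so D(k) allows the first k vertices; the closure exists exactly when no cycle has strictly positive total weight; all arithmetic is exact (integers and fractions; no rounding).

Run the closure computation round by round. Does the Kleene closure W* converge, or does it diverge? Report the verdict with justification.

D(0):
  [0, -7, 3]
  [-8, 0, 1]
  [-4, -9, 0]
D(1):
  [0, -7, 3]
  [-8, 0, 1]
  [-4, -9, 0]
D(2):
  [0, -7, 3]
  [-8, 0, 1]
  [-4, -9, 0]
D(3):
  [0, -6, 3]
  [-3, 0, 1]
  [-4, -9, 0]
Key observation: every diagonal entry stays at the unit through all rounds, so no improving cycle exists.
Answer: CONVERGES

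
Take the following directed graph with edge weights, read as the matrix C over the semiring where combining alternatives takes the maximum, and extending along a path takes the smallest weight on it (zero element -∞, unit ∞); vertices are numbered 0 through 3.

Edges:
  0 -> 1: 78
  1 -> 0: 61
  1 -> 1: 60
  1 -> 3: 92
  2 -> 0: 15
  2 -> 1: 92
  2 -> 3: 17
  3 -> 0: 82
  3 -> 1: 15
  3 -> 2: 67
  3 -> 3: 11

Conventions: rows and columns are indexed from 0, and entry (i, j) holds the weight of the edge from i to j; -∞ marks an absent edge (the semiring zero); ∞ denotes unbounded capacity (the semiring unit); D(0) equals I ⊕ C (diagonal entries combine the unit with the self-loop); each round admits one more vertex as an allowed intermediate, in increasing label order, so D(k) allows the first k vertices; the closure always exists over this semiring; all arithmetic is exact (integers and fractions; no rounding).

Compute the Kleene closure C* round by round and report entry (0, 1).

D(0):
  [∞, 78, -∞, -∞]
  [61, ∞, -∞, 92]
  [15, 92, ∞, 17]
  [82, 15, 67, ∞]
D(1):
  [∞, 78, -∞, -∞]
  [61, ∞, -∞, 92]
  [15, 92, ∞, 17]
  [82, 78, 67, ∞]
D(2):
  [∞, 78, -∞, 78]
  [61, ∞, -∞, 92]
  [61, 92, ∞, 92]
  [82, 78, 67, ∞]
D(3):
  [∞, 78, -∞, 78]
  [61, ∞, -∞, 92]
  [61, 92, ∞, 92]
  [82, 78, 67, ∞]
D(4):
  [∞, 78, 67, 78]
  [82, ∞, 67, 92]
  [82, 92, ∞, 92]
  [82, 78, 67, ∞]
Answer: C*[0][1] = 78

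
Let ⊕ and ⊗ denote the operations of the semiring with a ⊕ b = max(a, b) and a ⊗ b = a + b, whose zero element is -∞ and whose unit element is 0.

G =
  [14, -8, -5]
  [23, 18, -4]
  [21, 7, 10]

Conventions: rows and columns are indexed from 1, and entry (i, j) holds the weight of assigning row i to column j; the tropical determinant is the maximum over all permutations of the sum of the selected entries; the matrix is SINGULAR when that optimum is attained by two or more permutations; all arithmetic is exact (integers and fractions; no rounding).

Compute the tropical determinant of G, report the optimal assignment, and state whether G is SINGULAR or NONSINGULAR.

σ = (1, 2, 3): 14 + 18 + 10 = 42
σ = (1, 3, 2): 14 + (-4) + 7 = 17
σ = (2, 1, 3): (-8) + 23 + 10 = 25
σ = (2, 3, 1): (-8) + (-4) + 21 = 9
σ = (3, 1, 2): (-5) + 23 + 7 = 25
σ = (3, 2, 1): (-5) + 18 + 21 = 34
Optimal value attained by: σ = (1, 2, 3).
Answer: det⊕(G) = 42; verdict: NONSINGULAR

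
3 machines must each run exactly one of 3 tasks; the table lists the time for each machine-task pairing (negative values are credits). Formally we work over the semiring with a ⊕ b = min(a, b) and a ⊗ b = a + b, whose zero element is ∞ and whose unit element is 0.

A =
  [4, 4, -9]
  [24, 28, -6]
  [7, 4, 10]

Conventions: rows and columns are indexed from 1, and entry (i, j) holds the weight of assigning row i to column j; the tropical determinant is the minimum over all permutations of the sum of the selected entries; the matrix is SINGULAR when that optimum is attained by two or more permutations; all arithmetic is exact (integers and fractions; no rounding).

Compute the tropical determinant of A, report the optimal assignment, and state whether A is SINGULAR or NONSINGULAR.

σ = (1, 2, 3): 4 + 28 + 10 = 42
σ = (1, 3, 2): 4 + (-6) + 4 = 2
σ = (2, 1, 3): 4 + 24 + 10 = 38
σ = (2, 3, 1): 4 + (-6) + 7 = 5
σ = (3, 1, 2): (-9) + 24 + 4 = 19
σ = (3, 2, 1): (-9) + 28 + 7 = 26
Optimal value attained by: σ = (1, 3, 2).
Answer: det⊕(A) = 2; verdict: NONSINGULAR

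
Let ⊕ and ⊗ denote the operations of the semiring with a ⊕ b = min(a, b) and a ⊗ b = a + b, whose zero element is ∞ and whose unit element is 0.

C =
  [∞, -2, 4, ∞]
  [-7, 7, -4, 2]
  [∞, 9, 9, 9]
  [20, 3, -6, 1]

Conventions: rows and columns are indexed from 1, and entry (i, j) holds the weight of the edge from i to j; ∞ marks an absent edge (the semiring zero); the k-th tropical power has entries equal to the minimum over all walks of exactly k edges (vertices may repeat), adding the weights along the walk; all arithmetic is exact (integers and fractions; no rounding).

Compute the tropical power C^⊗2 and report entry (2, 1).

C^⊗2:
  [-9, 5, -6, 0]
  [0, -9, -4, 3]
  [2, 12, 3, 10]
  [-4, 3, -5, 2]
Key observation: the optimum is the walk 2->2->1, with weight 7 + (-7) = 0.
Optimal value attained by: walk 2->2->1.
Answer: (C^⊗2)[2][1] = 0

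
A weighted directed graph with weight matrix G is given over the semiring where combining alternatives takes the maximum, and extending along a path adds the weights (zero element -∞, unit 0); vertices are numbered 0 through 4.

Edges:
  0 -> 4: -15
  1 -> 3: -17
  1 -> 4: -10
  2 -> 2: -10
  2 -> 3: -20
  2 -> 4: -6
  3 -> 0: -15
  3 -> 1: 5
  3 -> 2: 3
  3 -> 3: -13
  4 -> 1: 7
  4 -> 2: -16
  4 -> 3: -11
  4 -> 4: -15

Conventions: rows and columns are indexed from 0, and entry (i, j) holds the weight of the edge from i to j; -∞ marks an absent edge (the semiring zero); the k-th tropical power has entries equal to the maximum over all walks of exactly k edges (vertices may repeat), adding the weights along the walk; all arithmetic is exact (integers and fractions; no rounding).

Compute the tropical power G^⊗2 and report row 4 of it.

G^⊗2:
  [-∞, -8, -31, -26, -30]
  [-32, -3, -14, -21, -25]
  [-35, 1, -17, -17, -16]
  [-28, -8, -7, -12, -3]
  [-26, -6, -8, -10, -3]
Answer: row 4 of G^⊗2 = [-26, -6, -8, -10, -3]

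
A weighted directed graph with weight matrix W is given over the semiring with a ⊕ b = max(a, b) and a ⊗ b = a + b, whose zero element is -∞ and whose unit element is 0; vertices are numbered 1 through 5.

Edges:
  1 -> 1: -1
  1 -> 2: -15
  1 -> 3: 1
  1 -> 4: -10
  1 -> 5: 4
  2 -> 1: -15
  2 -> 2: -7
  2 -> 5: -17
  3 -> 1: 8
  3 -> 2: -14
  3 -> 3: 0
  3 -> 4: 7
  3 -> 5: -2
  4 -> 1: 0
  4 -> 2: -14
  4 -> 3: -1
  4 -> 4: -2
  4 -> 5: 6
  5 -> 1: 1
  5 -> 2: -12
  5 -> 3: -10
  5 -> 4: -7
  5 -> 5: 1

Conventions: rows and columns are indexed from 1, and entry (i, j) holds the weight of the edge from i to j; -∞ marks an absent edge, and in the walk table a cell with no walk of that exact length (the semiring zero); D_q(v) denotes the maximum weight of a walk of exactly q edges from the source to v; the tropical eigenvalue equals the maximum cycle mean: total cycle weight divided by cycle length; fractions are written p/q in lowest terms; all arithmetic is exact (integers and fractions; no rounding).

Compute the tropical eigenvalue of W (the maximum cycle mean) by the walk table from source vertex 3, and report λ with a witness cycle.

q=0: [-∞, -∞, 0, -∞, -∞]
q=1: [8, -14, 0, 7, -2]
q=2: [8, -7, 9, 7, 13]
q=3: [17, 1, 9, 16, 14]
q=4: [17, 2, 18, 16, 22]
q=5: [26, 10, 18, 25, 23]
Optimal cycle mean attained by: cycle 1->3->1, total 1 + 8, length 2.
Answer: λ = 9/2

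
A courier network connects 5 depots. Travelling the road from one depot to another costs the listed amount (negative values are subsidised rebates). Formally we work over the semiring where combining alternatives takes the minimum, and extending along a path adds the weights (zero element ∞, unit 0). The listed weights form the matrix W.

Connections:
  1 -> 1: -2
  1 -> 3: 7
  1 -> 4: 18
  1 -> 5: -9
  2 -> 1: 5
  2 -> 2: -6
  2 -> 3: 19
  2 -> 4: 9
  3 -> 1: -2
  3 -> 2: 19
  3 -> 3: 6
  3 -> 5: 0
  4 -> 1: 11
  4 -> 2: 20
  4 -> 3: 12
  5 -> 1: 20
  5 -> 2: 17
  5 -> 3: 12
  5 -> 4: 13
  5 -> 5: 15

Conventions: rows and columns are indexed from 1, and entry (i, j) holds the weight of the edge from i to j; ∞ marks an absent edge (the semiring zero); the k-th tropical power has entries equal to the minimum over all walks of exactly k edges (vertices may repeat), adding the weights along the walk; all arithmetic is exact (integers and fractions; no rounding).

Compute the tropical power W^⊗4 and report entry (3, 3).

W^⊗2:
  [-4, 8, 3, 4, -11]
  [-1, -12, 12, 3, -4]
  [-4, 13, 5, 13, -11]
  [9, 14, 18, 29, 2]
  [10, 11, 18, 26, 11]
W^⊗3:
  [-6, 2, 1, 2, -13]
  [-7, -18, 6, -3, -10]
  [-6, 6, 1, 2, -13]
  [7, 8, 14, 15, 0]
  [8, 5, 17, 20, 1]
W^⊗4:
  [-8, -4, -1, 0, -15]
  [-13, -24, 0, -9, -16]
  [-8, 0, -1, 0, -15]
  [5, 2, 12, 13, -2]
  [6, -1, 13, 14, -1]
Key observation: the optimum is the walk 3->1->1->5->3, with weight (-2) + (-2) + (-9) + 12 = -1.
Optimal value attained by: walk 3->1->1->5->3.
Answer: (W^⊗4)[3][3] = -1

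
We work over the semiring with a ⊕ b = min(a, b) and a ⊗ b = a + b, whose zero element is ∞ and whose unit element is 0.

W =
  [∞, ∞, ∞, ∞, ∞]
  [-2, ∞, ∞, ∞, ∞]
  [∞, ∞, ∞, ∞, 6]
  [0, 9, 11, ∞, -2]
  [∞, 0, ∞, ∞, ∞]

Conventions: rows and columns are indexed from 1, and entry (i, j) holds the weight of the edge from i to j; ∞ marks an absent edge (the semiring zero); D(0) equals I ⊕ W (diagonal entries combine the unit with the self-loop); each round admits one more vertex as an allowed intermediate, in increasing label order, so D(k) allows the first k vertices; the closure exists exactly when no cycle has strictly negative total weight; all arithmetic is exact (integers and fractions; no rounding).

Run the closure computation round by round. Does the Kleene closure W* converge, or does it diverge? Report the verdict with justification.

D(0):
  [0, ∞, ∞, ∞, ∞]
  [-2, 0, ∞, ∞, ∞]
  [∞, ∞, 0, ∞, 6]
  [0, 9, 11, 0, -2]
  [∞, 0, ∞, ∞, 0]
D(1):
  [0, ∞, ∞, ∞, ∞]
  [-2, 0, ∞, ∞, ∞]
  [∞, ∞, 0, ∞, 6]
  [0, 9, 11, 0, -2]
  [∞, 0, ∞, ∞, 0]
D(2):
  [0, ∞, ∞, ∞, ∞]
  [-2, 0, ∞, ∞, ∞]
  [∞, ∞, 0, ∞, 6]
  [0, 9, 11, 0, -2]
  [-2, 0, ∞, ∞, 0]
D(3):
  [0, ∞, ∞, ∞, ∞]
  [-2, 0, ∞, ∞, ∞]
  [∞, ∞, 0, ∞, 6]
  [0, 9, 11, 0, -2]
  [-2, 0, ∞, ∞, 0]
D(4):
  [0, ∞, ∞, ∞, ∞]
  [-2, 0, ∞, ∞, ∞]
  [∞, ∞, 0, ∞, 6]
  [0, 9, 11, 0, -2]
  [-2, 0, ∞, ∞, 0]
D(5):
  [0, ∞, ∞, ∞, ∞]
  [-2, 0, ∞, ∞, ∞]
  [4, 6, 0, ∞, 6]
  [-4, -2, 11, 0, -2]
  [-2, 0, ∞, ∞, 0]
Key observation: every diagonal entry stays at the unit through all rounds, so no improving cycle exists.
Answer: CONVERGES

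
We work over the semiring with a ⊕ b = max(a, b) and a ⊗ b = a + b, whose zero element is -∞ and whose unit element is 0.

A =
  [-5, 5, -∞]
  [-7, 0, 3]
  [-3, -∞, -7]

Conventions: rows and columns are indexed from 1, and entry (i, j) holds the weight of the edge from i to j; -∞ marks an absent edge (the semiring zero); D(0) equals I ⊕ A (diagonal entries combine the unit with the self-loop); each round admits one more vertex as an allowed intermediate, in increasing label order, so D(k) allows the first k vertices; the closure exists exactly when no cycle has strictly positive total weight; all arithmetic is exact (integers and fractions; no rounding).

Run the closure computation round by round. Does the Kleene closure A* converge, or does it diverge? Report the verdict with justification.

D(0):
  [0, 5, -∞]
  [-7, 0, 3]
  [-3, -∞, 0]
D(1):
  [0, 5, -∞]
  [-7, 0, 3]
  [-3, 2, 0]
Detection: at round 2, diagonal entry (3, 3) turns strictly positive.
Key observation: the cycle 3->1->2->3 has total weight (-3) + 5 + 3, which is strictly positive.
Answer: DIVERGES — positive cycle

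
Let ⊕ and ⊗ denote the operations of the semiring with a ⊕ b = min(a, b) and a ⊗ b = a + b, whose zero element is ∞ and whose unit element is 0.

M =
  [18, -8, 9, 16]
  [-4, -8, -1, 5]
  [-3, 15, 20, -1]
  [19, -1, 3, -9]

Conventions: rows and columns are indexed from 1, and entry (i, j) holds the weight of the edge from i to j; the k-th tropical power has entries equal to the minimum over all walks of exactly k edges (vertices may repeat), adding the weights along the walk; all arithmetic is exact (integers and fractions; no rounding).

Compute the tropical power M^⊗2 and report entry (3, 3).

M^⊗2:
  [-12, -16, -9, -3]
  [-12, -16, -9, -4]
  [11, -11, 2, -10]
  [-5, -10, -6, -18]
Key observation: the optimum is the walk 3->4->3, with weight (-1) + 3 = 2.
Optimal value attained by: walk 3->4->3.
Answer: (M^⊗2)[3][3] = 2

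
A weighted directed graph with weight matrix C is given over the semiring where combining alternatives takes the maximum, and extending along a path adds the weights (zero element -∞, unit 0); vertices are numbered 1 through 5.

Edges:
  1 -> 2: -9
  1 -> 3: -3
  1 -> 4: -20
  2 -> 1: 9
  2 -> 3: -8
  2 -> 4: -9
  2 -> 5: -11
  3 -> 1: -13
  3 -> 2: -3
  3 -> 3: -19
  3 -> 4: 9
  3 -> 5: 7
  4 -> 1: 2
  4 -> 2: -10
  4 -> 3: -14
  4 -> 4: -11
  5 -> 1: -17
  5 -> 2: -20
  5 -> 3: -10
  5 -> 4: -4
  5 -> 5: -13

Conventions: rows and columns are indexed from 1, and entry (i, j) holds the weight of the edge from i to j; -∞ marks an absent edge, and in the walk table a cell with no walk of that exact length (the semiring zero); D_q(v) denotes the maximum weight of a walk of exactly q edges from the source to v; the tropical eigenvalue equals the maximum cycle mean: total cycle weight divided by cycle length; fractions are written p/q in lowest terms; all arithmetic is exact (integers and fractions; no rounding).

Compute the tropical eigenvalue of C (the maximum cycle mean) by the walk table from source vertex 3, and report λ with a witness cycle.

q=0: [-∞, -∞, 0, -∞, -∞]
q=1: [-13, -3, -19, 9, 7]
q=2: [11, -1, -3, 3, -6]
q=3: [8, 2, 8, 6, 4]
q=4: [11, 5, 5, 17, 15]
q=5: [19, 7, 8, 14, 12]
Optimal cycle mean attained by: cycle 1->3->4->1, total (-3) + 9 + 2, length 3.
Answer: λ = 8/3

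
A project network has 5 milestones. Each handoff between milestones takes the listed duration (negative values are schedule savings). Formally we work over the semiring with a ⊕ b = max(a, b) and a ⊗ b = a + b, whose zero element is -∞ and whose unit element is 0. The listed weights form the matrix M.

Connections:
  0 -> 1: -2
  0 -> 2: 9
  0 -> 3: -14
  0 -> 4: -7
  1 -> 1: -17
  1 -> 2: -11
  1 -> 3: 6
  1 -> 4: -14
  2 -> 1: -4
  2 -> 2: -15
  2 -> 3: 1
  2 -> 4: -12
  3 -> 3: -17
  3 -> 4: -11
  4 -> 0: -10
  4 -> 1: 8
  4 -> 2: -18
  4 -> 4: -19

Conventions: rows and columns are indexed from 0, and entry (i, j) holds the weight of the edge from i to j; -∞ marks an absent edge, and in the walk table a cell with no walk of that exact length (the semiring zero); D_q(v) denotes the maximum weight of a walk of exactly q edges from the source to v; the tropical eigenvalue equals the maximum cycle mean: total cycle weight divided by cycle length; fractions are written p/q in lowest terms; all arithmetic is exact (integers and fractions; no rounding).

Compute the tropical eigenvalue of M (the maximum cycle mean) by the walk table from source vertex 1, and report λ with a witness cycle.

q=0: [-∞, 0, -∞, -∞, -∞]
q=1: [-∞, -17, -11, 6, -14]
q=2: [-24, -6, -26, -10, -5]
q=3: [-15, 3, -15, 0, -20]
q=4: [-30, -12, -6, 9, -11]
q=5: [-21, -3, -21, -5, -2]
Optimal cycle mean attained by: cycle 1->3->4->1, total 6 + (-11) + 8, length 3.
Answer: λ = 1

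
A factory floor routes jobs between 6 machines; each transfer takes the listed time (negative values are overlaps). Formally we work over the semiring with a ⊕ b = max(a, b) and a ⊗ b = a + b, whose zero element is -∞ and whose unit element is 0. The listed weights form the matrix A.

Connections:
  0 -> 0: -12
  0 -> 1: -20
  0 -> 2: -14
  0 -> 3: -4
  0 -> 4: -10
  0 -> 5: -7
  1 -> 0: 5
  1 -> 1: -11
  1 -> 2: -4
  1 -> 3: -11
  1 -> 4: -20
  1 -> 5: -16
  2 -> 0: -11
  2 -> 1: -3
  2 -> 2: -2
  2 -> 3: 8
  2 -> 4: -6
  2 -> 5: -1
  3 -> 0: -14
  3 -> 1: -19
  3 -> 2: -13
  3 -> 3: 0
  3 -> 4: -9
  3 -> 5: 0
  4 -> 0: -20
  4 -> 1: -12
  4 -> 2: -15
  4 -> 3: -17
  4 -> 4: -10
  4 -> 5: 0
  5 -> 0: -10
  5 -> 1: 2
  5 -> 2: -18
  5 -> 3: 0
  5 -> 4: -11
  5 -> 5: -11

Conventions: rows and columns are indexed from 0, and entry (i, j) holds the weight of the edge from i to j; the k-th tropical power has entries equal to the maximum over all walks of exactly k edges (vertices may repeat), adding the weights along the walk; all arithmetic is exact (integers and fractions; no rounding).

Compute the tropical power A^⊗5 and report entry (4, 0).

A^⊗2:
  [-15, -5, -16, -4, -13, -4]
  [-6, -7, -6, 4, -5, -2]
  [2, 1, -4, 8, -1, 8]
  [-10, 2, -13, 0, -9, 0]
  [-7, 2, -16, 0, -11, -10]
  [7, -9, -2, 0, -9, 0]
A^⊗3:
  [0, -2, -9, -4, -13, -4]
  [-2, 0, -8, 4, -5, 4]
  [6, 10, -3, 8, -1, 8]
  [7, 2, -2, 0, -9, 0]
  [7, -8, -2, 0, -9, 0]
  [-4, 2, -4, 6, -3, 0]
A^⊗4:
  [3, -2, -6, -1, -10, -4]
  [5, 6, -4, 4, -5, 4]
  [15, 10, 6, 8, -1, 8]
  [7, 2, -2, 6, -3, 0]
  [-3, 2, -4, 6, -3, 0]
  [7, 2, -2, 6, -3, 6]
A^⊗5:
  [3, -2, -6, 2, -7, -1]
  [11, 6, 2, 4, -5, 4]
  [15, 10, 6, 14, 5, 8]
  [7, 2, -2, 6, -3, 6]
  [7, 2, -2, 6, -3, 6]
  [7, 8, -2, 6, -3, 6]
Key observation: the optimum is the walk 4->5->3->5->1->0, with weight 0 + 0 + 0 + 2 + 5 = 7.
Optimal value attained by: walk 4->5->3->5->1->0.
Answer: (A^⊗5)[4][0] = 7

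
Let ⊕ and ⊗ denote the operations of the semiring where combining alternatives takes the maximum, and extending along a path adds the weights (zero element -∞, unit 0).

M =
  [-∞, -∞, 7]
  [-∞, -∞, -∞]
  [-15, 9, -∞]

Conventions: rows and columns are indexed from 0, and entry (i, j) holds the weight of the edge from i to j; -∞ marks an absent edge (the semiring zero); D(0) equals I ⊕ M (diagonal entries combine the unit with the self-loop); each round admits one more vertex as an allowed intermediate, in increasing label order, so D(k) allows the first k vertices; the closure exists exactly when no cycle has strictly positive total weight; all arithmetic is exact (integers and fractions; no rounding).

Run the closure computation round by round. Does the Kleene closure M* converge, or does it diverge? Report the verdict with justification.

D(0):
  [0, -∞, 7]
  [-∞, 0, -∞]
  [-15, 9, 0]
D(1):
  [0, -∞, 7]
  [-∞, 0, -∞]
  [-15, 9, 0]
D(2):
  [0, -∞, 7]
  [-∞, 0, -∞]
  [-15, 9, 0]
D(3):
  [0, 16, 7]
  [-∞, 0, -∞]
  [-15, 9, 0]
Key observation: every diagonal entry stays at the unit through all rounds, so no improving cycle exists.
Answer: CONVERGES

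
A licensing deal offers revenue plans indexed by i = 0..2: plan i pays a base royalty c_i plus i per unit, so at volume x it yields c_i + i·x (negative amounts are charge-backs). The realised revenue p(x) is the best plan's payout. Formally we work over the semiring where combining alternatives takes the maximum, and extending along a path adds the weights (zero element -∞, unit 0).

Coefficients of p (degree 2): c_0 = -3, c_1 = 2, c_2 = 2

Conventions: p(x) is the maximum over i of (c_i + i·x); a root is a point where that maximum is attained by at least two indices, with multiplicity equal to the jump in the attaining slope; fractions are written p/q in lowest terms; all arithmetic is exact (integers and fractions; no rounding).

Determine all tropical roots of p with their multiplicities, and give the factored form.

hull edge (i=0, c=-3) to (i=1, c=2): slope 5, span 1
hull edge (i=1, c=2) to (i=2, c=2): slope 0, span 1
Factored form: p(x) = 2 ⊗ (x ⊕ (-5)) ⊗ (x ⊕ 0)
Answer: roots = -5 (mult 1), 0 (mult 1)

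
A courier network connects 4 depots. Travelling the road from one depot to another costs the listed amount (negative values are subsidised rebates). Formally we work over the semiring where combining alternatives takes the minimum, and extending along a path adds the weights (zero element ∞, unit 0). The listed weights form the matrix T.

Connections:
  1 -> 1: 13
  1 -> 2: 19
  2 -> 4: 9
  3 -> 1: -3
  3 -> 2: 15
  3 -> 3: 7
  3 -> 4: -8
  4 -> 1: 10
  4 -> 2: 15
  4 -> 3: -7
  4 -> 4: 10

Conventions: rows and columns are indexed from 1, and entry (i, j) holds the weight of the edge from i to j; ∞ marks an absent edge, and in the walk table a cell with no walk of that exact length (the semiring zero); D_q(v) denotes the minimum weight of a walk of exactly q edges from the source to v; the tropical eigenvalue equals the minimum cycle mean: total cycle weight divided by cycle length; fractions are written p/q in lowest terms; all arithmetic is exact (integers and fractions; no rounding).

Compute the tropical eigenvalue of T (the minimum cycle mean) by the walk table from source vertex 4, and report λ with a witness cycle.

q=0: [∞, ∞, ∞, 0]
q=1: [10, 15, -7, 10]
q=2: [-10, 8, 0, -15]
q=3: [-5, 0, -22, -8]
q=4: [-25, -7, -15, -30]
Optimal cycle mean attained by: cycle 3->4->3, total (-8) + (-7), length 2.
Answer: λ = -15/2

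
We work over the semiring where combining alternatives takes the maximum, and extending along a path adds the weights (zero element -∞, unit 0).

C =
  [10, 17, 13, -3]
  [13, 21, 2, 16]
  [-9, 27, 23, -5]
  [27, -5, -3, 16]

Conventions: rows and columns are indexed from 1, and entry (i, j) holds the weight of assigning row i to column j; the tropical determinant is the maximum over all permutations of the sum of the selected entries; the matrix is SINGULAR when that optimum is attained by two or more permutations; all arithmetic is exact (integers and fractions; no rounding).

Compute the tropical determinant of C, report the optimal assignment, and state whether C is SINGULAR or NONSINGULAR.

σ = (1, 2, 3, 4): 10 + 21 + 23 + 16 = 70
σ = (1, 2, 4, 3): 10 + 21 + (-5) + (-3) = 23
σ = (1, 3, 2, 4): 10 + 2 + 27 + 16 = 55
σ = (1, 3, 4, 2): 10 + 2 + (-5) + (-5) = 2
σ = (1, 4, 2, 3): 10 + 16 + 27 + (-3) = 50
σ = (1, 4, 3, 2): 10 + 16 + 23 + (-5) = 44
σ = (2, 1, 3, 4): 17 + 13 + 23 + 16 = 69
σ = (2, 1, 4, 3): 17 + 13 + (-5) + (-3) = 22
σ = (2, 3, 1, 4): 17 + 2 + (-9) + 16 = 26
σ = (2, 3, 4, 1): 17 + 2 + (-5) + 27 = 41
σ = (2, 4, 1, 3): 17 + 16 + (-9) + (-3) = 21
σ = (2, 4, 3, 1): 17 + 16 + 23 + 27 = 83
σ = (3, 1, 2, 4): 13 + 13 + 27 + 16 = 69
σ = (3, 1, 4, 2): 13 + 13 + (-5) + (-5) = 16
σ = (3, 2, 1, 4): 13 + 21 + (-9) + 16 = 41
σ = (3, 2, 4, 1): 13 + 21 + (-5) + 27 = 56
σ = (3, 4, 1, 2): 13 + 16 + (-9) + (-5) = 15
σ = (3, 4, 2, 1): 13 + 16 + 27 + 27 = 83
σ = (4, 1, 2, 3): (-3) + 13 + 27 + (-3) = 34
σ = (4, 1, 3, 2): (-3) + 13 + 23 + (-5) = 28
σ = (4, 2, 1, 3): (-3) + 21 + (-9) + (-3) = 6
σ = (4, 2, 3, 1): (-3) + 21 + 23 + 27 = 68
σ = (4, 3, 1, 2): (-3) + 2 + (-9) + (-5) = -15
σ = (4, 3, 2, 1): (-3) + 2 + 27 + 27 = 53
Optimal value attained by: σ = (2, 4, 3, 1).
Answer: det⊕(C) = 83; verdict: SINGULAR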